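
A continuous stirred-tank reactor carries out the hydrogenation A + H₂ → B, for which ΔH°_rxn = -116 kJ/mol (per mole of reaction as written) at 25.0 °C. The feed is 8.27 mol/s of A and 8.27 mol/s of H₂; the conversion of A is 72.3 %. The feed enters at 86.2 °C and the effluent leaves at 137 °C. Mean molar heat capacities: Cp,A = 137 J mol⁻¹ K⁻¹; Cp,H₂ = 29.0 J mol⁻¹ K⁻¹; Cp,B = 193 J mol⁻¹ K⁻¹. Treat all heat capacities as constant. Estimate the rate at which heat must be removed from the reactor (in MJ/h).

Q_out = 2180 MJ/h

Extent of reaction ξ = 0.723 × 8.27 = 5.9792 mol/s
Reaction term: ξ·ΔH°_rxn = 5.9792 × -116 = -693.59 kJ/s
Sensible, feed 86.2→25 °C: -84.017 kJ/s
Outlet flows (mol/s): A 2.2908, H₂ 2.2908, B 5.9792
Sensible, products 25→137 °C: 171.84 kJ/s
Q = ΔH = -605.77 kJ/s = -605.77 kW
Heat removed = 2180.8 MJ/h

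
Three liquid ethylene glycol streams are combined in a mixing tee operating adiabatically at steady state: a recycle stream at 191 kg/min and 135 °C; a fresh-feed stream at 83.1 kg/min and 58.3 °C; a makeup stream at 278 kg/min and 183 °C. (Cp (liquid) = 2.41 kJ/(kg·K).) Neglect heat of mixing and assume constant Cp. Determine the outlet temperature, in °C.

T_out = 148 °C

No heat crosses the boundary, so H_out = H_in.
Σ ṁᵢCp,ᵢTᵢ = 191×2.41×135 + 83.1×2.41×58.3 + 278×2.41×183 = 196420
Σ ṁᵢCp,ᵢ = 191×2.41 + 83.1×2.41 + 278×2.41 = 1330.6
T_out = 196420 / 1330.6 = 147.62 °C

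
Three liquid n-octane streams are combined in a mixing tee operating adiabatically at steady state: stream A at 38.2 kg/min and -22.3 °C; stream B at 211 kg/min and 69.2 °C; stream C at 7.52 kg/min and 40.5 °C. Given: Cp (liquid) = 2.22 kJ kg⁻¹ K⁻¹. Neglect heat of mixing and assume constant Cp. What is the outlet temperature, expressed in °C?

No heat crosses the boundary, so H_out = H_in.
Σ ṁᵢCp,ᵢTᵢ = 38.2×2.22×-22.3 + 211×2.22×69.2 + 7.52×2.22×40.5 = 31200
Σ ṁᵢCp,ᵢ = 38.2×2.22 + 211×2.22 + 7.52×2.22 = 569.92
T_out = 31200 / 569.92 = 54.744 °C

T_out = 54.7 °C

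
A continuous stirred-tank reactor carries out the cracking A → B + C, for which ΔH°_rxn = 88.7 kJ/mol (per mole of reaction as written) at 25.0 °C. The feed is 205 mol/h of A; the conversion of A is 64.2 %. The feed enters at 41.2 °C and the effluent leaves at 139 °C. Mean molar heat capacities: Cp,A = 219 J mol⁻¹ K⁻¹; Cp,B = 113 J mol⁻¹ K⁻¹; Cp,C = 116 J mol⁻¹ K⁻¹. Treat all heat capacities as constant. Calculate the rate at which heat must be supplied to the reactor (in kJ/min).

Extent of reaction ξ = 0.642 × 205 = 131.61 mol/h
Reaction term: ξ·ΔH°_rxn = 131.61 × 88.7 = 11674 kJ/h
Sensible, feed 41.2→25 °C: -727.3 kJ/h
Outlet flows (mol/h): A 73.39, B 131.61, C 131.61
Sensible, products 25→139 °C: 5268.1 kJ/h
Q = ΔH = 16215 kJ/h = 4.504 kW
Heat supplied = 270.24 kJ/min

Q_in = 270 kJ/min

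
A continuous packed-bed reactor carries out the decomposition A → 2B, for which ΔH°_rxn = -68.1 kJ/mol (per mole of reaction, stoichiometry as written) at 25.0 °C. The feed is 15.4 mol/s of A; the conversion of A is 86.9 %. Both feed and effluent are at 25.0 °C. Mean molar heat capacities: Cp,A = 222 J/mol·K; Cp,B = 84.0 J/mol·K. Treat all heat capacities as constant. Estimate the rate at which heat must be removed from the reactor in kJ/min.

Q_out = 54700 kJ/min

Extent of reaction ξ = 0.869 × 15.4 = 13.383 mol/s
Reaction term: ξ·ΔH°_rxn = 13.383 × -68.1 = -911.36 kJ/s
Q = ΔH = -911.36 kJ/s = -911.36 kW
Heat removed = 54681 kJ/min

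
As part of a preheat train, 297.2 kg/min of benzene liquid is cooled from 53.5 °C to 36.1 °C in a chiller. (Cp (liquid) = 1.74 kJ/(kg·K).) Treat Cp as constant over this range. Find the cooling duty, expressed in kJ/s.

Q_c = 150 kJ/s

Q = ṁ·Cp·ΔT = 297.2 × 1.74 × (36.1 − 53.5) = -8998 kJ/min
Converting: 8998 / 60 s = 149.97 kW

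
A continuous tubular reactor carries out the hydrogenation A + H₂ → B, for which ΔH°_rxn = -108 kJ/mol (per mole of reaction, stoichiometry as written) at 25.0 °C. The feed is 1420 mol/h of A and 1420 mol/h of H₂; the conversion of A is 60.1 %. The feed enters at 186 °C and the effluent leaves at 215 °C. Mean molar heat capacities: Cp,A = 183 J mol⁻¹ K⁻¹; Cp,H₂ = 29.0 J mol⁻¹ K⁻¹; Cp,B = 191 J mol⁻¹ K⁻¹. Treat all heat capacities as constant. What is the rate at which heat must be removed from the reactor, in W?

Q_out = 24100 W

Extent of reaction ξ = 0.601 × 1420 = 853.42 mol/h
Reaction term: ξ·ΔH°_rxn = 853.42 × -108 = -92169 kJ/h
Sensible, feed 186→25 °C: -48467 kJ/h
Outlet flows (mol/h): A 566.58, H₂ 566.58, B 853.42
Sensible, products 25→215 °C: 53792 kJ/h
Q = ΔH = -86844 kJ/h = -24.123 kW
Heat removed = 24123 W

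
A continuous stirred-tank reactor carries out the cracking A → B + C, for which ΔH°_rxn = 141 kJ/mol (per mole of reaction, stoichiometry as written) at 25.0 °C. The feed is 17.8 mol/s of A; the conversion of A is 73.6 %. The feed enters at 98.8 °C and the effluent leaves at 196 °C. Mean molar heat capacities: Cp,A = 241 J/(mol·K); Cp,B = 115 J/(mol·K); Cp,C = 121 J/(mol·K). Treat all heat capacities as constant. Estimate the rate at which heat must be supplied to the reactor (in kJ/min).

Q_in = 135000 kJ/min

Extent of reaction ξ = 0.736 × 17.8 = 13.101 mol/s
Reaction term: ξ·ΔH°_rxn = 13.101 × 141 = 1847.2 kJ/s
Sensible, feed 98.8→25 °C: -316.59 kJ/s
Outlet flows (mol/s): A 4.6992, B 13.101, C 13.101
Sensible, products 25→196 °C: 722.35 kJ/s
Q = ΔH = 2253 kJ/s = 2253 kW
Heat supplied = 135180 kJ/min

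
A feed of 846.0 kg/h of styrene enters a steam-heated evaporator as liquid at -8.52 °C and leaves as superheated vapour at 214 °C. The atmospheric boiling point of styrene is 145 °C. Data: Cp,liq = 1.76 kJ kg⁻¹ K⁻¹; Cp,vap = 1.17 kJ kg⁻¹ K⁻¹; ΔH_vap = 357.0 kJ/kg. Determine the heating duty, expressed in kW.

liquid -8.52→145 °C: 270.2 kJ/kg
vaporisation at 145 °C: 357 kJ/kg
vapour 145→214 °C: 80.73 kJ/kg
Δh = 270.2 + 357 + 80.73 = 707.93 kJ/kg
Q = ṁ·Δh = 846.0 kg/h × 707.93 kJ/kg = 598900 kJ/h
|Q| = 166.36 kW

Q = 166 kW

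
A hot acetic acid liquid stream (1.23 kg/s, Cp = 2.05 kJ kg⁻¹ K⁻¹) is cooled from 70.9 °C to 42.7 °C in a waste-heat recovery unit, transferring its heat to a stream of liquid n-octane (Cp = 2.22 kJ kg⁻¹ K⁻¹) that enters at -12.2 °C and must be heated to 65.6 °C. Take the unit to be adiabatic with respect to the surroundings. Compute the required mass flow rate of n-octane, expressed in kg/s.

ṁ_c = 0.412 kg/s

Heat released by hot stream: Q = 1.23 × 2.05 × (70.9 − 42.7) = 71.106 kJ/s
Energy balance on cold side (adiabatic exchanger): Q = ṁ_c·Cp_c·(T_c,out − T_c,in)
ṁ_c = 71.106 / [2.22 × (65.6 − -12.2)] = 0.41169 kg/s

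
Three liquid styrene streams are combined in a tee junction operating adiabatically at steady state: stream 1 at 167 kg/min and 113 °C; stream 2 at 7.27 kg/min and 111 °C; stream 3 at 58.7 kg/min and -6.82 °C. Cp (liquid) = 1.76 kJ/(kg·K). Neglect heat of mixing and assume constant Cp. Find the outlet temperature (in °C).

No heat crosses the boundary, so H_out = H_in.
Σ ṁᵢCp,ᵢTᵢ = 167×1.76×113 + 7.27×1.76×111 + 58.7×1.76×-6.82 = 33929
Σ ṁᵢCp,ᵢ = 167×1.76 + 7.27×1.76 + 58.7×1.76 = 410.03
T_out = 33929 / 410.03 = 82.747 °C

T_out = 82.7 °C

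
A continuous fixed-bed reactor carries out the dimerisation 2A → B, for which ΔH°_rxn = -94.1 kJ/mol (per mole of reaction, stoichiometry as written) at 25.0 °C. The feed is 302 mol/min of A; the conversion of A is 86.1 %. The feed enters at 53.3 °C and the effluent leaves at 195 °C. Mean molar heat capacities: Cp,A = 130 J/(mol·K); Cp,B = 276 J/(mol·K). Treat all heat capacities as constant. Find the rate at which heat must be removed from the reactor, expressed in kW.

Q_out = 105 kW

Extent of reaction ξ = 0.861 × 302 / 2 = 130.01 mol/min
Reaction term: ξ·ΔH°_rxn = 130.01 × -94.1 = -12234 kJ/min
Sensible, feed 53.3→25 °C: -1111.1 kJ/min
Outlet flows (mol/min): A 41.978, B 130.01
Sensible, products 25→195 °C: 7027.8 kJ/min
Q = ΔH = -6317.3 kJ/min = -105.29 kW
Heat removed = 105.29 kW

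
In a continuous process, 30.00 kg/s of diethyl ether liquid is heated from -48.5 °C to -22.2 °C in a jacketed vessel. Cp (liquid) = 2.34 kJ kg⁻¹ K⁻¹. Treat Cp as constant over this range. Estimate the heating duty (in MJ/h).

Q = ṁ·Cp·ΔT = 30.00 × 2.34 × (-22.2 − -48.5) = 1846.3 kJ/s
Heating duty = 6646.5 MJ/h

Q = 6650 MJ/h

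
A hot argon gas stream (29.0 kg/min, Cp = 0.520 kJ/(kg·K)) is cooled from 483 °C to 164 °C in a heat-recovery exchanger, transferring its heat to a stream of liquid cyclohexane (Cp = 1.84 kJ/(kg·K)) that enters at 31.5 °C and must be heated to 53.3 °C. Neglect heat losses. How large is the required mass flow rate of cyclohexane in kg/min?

ṁ_c = 120 kg/min

Heat released by hot stream: Q = 29.0 × 0.520 × (483 − 164) = 4810.5 kJ/min
Energy balance on cold side (adiabatic exchanger): Q = ṁ_c·Cp_c·(T_c,out − T_c,in)
ṁ_c = 4810.5 / [1.84 × (53.3 − 31.5)] = 119.93 kg/min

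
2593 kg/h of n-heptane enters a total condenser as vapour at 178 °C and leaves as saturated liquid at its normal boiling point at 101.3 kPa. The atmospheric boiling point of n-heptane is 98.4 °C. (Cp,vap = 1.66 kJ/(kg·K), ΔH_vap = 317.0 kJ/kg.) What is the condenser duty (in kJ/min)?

vapour 178→98.4 °C: -132.14 kJ/kg
condensation at 98.4 °C: -317 kJ/kg
Δh = -132.14 + -317 = -449.14 kJ/kg
Q = ṁ·Δh = 2593 kg/h × -449.14 kJ/kg = -1.1646e+06 kJ/h
|Q| = 323.5 kW = 19410 kJ/min

Q_c = 19400 kJ/min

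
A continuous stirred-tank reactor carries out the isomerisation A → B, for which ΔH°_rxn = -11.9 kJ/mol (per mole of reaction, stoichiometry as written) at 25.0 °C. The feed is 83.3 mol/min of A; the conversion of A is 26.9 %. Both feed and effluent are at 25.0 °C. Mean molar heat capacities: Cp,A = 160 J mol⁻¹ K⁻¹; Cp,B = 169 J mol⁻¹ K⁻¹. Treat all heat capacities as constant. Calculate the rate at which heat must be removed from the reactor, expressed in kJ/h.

Q_out = 16000 kJ/h

Extent of reaction ξ = 0.269 × 83.3 = 22.408 mol/min
Reaction term: ξ·ΔH°_rxn = 22.408 × -11.9 = -266.65 kJ/min
Q = ΔH = -266.65 kJ/min = -4.4442 kW
Heat removed = 15999 kJ/h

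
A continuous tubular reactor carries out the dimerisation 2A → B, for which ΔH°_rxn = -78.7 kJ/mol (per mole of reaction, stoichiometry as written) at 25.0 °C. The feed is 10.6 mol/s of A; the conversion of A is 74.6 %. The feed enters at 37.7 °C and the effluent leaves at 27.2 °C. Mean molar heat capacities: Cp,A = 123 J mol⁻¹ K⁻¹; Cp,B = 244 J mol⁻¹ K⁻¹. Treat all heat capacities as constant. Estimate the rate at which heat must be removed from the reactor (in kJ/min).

Extent of reaction ξ = 0.746 × 10.6 / 2 = 3.9538 mol/s
Reaction term: ξ·ΔH°_rxn = 3.9538 × -78.7 = -311.16 kJ/s
Sensible, feed 37.7→25 °C: -16.558 kJ/s
Outlet flows (mol/s): A 2.6924, B 3.9538
Sensible, products 25→27.2 °C: 2.851 kJ/s
Q = ΔH = -324.87 kJ/s = -324.87 kW
Heat removed = 19492 kJ/min

Q_out = 19500 kJ/min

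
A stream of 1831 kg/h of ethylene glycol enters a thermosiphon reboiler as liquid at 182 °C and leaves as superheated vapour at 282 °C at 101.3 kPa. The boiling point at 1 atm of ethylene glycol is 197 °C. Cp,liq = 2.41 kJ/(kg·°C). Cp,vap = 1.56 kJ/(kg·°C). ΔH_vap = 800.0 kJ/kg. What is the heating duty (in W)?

liquid 182→197 °C: 36.15 kJ/kg
vaporisation at 197 °C: 800 kJ/kg
vapour 197→282 °C: 132.6 kJ/kg
Δh = 36.15 + 800 + 132.6 = 968.75 kJ/kg
Q = ṁ·Δh = 1831 kg/h × 968.75 kJ/kg = 1.7738e+06 kJ/h
|Q| = 492.72 kW = 492720 W

Q = 493000 W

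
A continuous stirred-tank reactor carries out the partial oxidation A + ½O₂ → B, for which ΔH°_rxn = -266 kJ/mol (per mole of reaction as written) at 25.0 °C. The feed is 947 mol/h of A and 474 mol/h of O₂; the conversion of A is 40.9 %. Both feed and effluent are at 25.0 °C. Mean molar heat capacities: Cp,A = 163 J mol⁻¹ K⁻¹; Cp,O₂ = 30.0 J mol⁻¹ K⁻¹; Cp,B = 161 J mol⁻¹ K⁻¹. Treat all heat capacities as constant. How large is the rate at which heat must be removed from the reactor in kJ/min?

Q_out = 1720 kJ/min

Extent of reaction ξ = 0.409 × 947 = 387.32 mol/h
Reaction term: ξ·ΔH°_rxn = 387.32 × -266 = -103030 kJ/h
Q = ΔH = -103030 kJ/h = -28.619 kW
Heat removed = 1717.1 kJ/min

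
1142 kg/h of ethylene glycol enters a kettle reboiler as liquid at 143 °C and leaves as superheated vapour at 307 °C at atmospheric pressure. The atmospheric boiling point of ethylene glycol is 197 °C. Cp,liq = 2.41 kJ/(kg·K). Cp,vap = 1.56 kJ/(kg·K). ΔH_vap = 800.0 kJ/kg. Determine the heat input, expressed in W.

Q = 349000 W

liquid 143→197 °C: 130.14 kJ/kg
vaporisation at 197 °C: 800 kJ/kg
vapour 197→307 °C: 171.6 kJ/kg
Δh = 130.14 + 800 + 171.6 = 1101.7 kJ/kg
Q = ṁ·Δh = 1142 kg/h × 1101.7 kJ/kg = 1.2582e+06 kJ/h
|Q| = 349.5 kW = 349500 W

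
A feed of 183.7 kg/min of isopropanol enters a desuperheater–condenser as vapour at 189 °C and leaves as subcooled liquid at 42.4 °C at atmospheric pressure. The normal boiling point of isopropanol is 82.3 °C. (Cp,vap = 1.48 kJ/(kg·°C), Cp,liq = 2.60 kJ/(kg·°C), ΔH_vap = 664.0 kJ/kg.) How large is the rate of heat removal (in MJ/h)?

Q_c = 10200 MJ/h

vapour 189→82.3 °C: -157.92 kJ/kg
condensation at 82.3 °C: -664 kJ/kg
liquid 82.3→42.4 °C: -103.74 kJ/kg
Δh = -157.92 + -664 + -103.74 = -925.66 kJ/kg
Q = ṁ·Δh = 183.7 kg/min × -925.66 kJ/kg = -170040 kJ/min
|Q| = 2834.1 kW = 10203 MJ/h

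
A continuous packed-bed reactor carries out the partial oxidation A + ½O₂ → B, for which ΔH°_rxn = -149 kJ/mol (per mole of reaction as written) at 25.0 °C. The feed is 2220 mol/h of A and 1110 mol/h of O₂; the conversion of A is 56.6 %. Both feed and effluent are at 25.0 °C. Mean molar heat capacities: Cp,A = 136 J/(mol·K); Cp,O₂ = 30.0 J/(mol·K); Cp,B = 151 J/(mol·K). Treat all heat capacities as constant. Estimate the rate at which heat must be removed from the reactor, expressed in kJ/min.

Extent of reaction ξ = 0.566 × 2220 = 1256.5 mol/h
Reaction term: ξ·ΔH°_rxn = 1256.5 × -149 = -187220 kJ/h
Q = ΔH = -187220 kJ/h = -52.006 kW
Heat removed = 3120.4 kJ/min

Q_out = 3120 kJ/min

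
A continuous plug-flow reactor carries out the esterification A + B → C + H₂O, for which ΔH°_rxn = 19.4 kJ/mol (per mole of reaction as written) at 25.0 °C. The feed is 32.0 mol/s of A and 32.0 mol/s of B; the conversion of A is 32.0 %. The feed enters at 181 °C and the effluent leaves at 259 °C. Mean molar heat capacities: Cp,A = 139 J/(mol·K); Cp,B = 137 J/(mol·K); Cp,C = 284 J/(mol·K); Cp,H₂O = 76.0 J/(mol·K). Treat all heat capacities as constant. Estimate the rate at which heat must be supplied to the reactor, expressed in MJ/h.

Extent of reaction ξ = 0.320 × 32.0 = 10.24 mol/s
Reaction term: ξ·ΔH°_rxn = 10.24 × 19.4 = 198.66 kJ/s
Sensible, feed 181→25 °C: -1377.8 kJ/s
Outlet flows (mol/s): A 21.76, B 21.76, C 10.24, H₂O 10.24
Sensible, products 25→259 °C: 2268 kJ/s
Q = ΔH = 1088.8 kJ/s = 1088.8 kW
Heat supplied = 3919.8 MJ/h

Q_in = 3920 MJ/h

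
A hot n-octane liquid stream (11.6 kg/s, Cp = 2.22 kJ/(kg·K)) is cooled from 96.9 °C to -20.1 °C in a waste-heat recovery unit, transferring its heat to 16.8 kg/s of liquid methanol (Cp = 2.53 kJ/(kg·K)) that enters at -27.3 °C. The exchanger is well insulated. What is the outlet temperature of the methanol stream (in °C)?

T_c,out = 43.6 °C

Heat released by hot stream: Q = 11.6 × 2.22 × (96.9 − -20.1) = 3013 kJ/s
Energy balance on cold side (adiabatic exchanger): Q = ṁ_c·Cp_c·(T_c,out − T_c,in)
T_c,out = -27.3 + 3013/(16.8 × 2.53) = 43.587 °C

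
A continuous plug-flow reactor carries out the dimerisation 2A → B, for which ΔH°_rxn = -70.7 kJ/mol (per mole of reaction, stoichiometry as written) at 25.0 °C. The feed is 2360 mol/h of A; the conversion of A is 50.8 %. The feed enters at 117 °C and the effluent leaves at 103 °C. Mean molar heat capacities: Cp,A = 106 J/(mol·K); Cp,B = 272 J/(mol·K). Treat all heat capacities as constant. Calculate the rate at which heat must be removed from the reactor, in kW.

Q_out = 12.0 kW

Extent of reaction ξ = 0.508 × 2360 / 2 = 599.44 mol/h
Reaction term: ξ·ΔH°_rxn = 599.44 × -70.7 = -42380 kJ/h
Sensible, feed 117→25 °C: -23015 kJ/h
Outlet flows (mol/h): A 1161.1, B 599.44
Sensible, products 25→103 °C: 22318 kJ/h
Q = ΔH = -43077 kJ/h = -11.966 kW
Heat removed = 11.966 kW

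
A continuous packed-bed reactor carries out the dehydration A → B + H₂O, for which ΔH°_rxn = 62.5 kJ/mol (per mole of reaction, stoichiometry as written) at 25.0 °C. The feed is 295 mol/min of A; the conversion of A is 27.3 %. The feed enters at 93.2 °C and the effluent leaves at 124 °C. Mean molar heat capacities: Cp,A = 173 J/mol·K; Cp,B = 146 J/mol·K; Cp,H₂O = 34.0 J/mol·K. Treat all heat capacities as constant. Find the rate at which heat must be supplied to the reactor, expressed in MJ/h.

Extent of reaction ξ = 0.273 × 295 = 80.535 mol/min
Reaction term: ξ·ΔH°_rxn = 80.535 × 62.5 = 5033.4 kJ/min
Sensible, feed 93.2→25 °C: -3480.6 kJ/min
Outlet flows (mol/min): A 214.46, B 80.535, H₂O 80.535
Sensible, products 25→124 °C: 5108.3 kJ/min
Q = ΔH = 6661.1 kJ/min = 111.02 kW
Heat supplied = 399.67 MJ/h

Q_in = 400 MJ/h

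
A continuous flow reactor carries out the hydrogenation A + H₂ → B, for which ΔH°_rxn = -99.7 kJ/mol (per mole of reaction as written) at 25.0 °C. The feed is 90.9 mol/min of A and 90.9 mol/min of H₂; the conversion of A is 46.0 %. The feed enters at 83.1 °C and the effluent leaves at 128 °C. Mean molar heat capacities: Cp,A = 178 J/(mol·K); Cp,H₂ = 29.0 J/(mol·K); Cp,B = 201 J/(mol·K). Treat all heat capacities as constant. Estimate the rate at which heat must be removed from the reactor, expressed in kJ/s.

Extent of reaction ξ = 0.460 × 90.9 = 41.814 mol/min
Reaction term: ξ·ΔH°_rxn = 41.814 × -99.7 = -4168.9 kJ/min
Sensible, feed 83.1→25 °C: -1093.2 kJ/min
Outlet flows (mol/min): A 49.086, H₂ 49.086, B 41.814
Sensible, products 25→128 °C: 1912.2 kJ/min
Q = ΔH = -3349.8 kJ/min = -55.831 kW
Heat removed = 55.831 kJ/s

Q_out = 55.8 kJ/s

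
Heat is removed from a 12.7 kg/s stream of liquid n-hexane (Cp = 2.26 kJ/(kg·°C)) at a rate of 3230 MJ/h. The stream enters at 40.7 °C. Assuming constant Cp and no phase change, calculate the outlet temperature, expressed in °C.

T_out = 9.44 °C

Q = 3230 MJ/h = 897.22 kJ/s
ΔT = Q/(ṁ·Cp) = 897.22/(12.7×2.26) = 31.26 K
T_out = 40.7 − 31.26 = 9.4401 °C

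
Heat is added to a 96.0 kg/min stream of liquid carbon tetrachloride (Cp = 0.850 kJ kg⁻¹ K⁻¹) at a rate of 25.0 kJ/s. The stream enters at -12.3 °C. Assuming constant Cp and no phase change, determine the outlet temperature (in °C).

T_out = 6.08 °C

Q = 25.0 kJ/s = 1500 kJ/min
ΔT = Q/(ṁ·Cp) = 1500/(96.0×0.850) = 18.382 K
T_out = -12.3 + 18.382 = 6.0824 °C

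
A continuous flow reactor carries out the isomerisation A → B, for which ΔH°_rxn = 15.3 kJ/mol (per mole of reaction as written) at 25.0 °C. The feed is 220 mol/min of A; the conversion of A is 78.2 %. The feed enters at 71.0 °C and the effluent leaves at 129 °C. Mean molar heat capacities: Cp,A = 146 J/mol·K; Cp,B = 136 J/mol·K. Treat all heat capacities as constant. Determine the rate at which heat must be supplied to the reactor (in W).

Q_in = 71900 W

Extent of reaction ξ = 0.782 × 220 = 172.04 mol/min
Reaction term: ξ·ΔH°_rxn = 172.04 × 15.3 = 2632.2 kJ/min
Sensible, feed 71.0→25 °C: -1477.5 kJ/min
Outlet flows (mol/min): A 47.96, B 172.04
Sensible, products 25→129 °C: 3161.6 kJ/min
Q = ΔH = 4316.3 kJ/min = 71.938 kW
Heat supplied = 71938 W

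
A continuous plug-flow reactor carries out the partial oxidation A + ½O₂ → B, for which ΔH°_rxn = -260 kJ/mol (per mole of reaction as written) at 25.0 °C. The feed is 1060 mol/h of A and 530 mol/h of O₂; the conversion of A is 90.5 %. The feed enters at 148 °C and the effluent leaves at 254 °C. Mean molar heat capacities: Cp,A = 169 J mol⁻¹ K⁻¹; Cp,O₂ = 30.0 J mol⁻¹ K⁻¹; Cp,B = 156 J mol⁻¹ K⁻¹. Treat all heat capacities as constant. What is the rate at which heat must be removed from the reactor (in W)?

Q_out = 65200 W

Extent of reaction ξ = 0.905 × 1060 = 959.3 mol/h
Reaction term: ξ·ΔH°_rxn = 959.3 × -260 = -249420 kJ/h
Sensible, feed 148→25 °C: -23990 kJ/h
Outlet flows (mol/h): A 100.7, O₂ 50.35, B 959.3
Sensible, products 25→254 °C: 38513 kJ/h
Q = ΔH = -234890 kJ/h = -65.249 kW
Heat removed = 65249 W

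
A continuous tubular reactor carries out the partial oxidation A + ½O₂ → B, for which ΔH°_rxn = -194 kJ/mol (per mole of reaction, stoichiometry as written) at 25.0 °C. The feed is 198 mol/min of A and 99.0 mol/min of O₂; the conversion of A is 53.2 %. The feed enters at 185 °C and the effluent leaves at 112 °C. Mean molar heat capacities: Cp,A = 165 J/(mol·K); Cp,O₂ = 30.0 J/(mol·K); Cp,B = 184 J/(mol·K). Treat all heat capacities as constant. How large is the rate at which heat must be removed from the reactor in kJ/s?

Q_out = 383 kJ/s

Extent of reaction ξ = 0.532 × 198 = 105.34 mol/min
Reaction term: ξ·ΔH°_rxn = 105.34 × -194 = -20435 kJ/min
Sensible, feed 185→25 °C: -5702.4 kJ/min
Outlet flows (mol/min): A 92.664, O₂ 46.332, B 105.34
Sensible, products 25→112 °C: 3137.3 kJ/min
Q = ΔH = -23000 kJ/min = -383.34 kW
Heat removed = 383.34 kJ/s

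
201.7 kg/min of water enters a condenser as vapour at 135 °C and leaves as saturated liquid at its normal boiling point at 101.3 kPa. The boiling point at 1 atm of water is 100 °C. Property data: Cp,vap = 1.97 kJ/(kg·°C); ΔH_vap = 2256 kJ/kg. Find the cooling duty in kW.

vapour 135→100 °C: -68.95 kJ/kg
condensation at 100 °C: -2256 kJ/kg
Δh = -68.95 + -2256 = -2324.9 kJ/kg
Q = ṁ·Δh = 201.7 kg/min × -2324.9 kJ/kg = -468940 kJ/min
|Q| = 7815.7 kW

Q_c = 7820 kW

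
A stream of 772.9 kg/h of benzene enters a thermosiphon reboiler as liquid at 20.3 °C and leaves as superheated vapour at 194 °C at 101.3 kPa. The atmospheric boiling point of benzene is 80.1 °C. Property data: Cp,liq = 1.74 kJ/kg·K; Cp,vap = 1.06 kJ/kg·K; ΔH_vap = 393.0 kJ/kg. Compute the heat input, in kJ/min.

liquid 20.3→80.1 °C: 104.05 kJ/kg
vaporisation at 80.1 °C: 393 kJ/kg
vapour 80.1→194 °C: 120.73 kJ/kg
Δh = 104.05 + 393 + 120.73 = 617.79 kJ/kg
Q = ṁ·Δh = 772.9 kg/h × 617.79 kJ/kg = 477490 kJ/h
|Q| = 132.64 kW = 7958.1 kJ/min

Q = 7960 kJ/min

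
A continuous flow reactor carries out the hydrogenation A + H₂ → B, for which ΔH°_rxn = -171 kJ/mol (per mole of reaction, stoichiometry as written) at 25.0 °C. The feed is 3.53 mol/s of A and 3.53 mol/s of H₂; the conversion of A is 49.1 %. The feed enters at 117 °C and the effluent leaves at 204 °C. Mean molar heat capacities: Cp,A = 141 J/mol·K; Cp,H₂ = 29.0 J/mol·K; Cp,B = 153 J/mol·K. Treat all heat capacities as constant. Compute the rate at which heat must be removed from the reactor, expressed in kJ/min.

Q_out = 15000 kJ/min

Extent of reaction ξ = 0.491 × 3.53 = 1.7332 mol/s
Reaction term: ξ·ΔH°_rxn = 1.7332 × -171 = -296.38 kJ/s
Sensible, feed 117→25 °C: -55.209 kJ/s
Outlet flows (mol/s): A 1.7968, H₂ 1.7968, B 1.7332
Sensible, products 25→204 °C: 102.14 kJ/s
Q = ΔH = -249.45 kJ/s = -249.45 kW
Heat removed = 14967 kJ/min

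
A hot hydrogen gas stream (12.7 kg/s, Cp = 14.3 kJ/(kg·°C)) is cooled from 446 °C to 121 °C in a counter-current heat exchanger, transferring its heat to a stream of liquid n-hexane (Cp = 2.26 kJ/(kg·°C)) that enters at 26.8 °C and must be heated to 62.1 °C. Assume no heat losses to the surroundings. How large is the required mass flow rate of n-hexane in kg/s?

ṁ_c = 740 kg/s

Heat released by hot stream: Q = 12.7 × 14.3 × (446 − 121) = 59023 kJ/s
Energy balance on cold side (adiabatic exchanger): Q = ṁ_c·Cp_c·(T_c,out − T_c,in)
ṁ_c = 59023 / [2.26 × (62.1 − 26.8)] = 739.84 kg/s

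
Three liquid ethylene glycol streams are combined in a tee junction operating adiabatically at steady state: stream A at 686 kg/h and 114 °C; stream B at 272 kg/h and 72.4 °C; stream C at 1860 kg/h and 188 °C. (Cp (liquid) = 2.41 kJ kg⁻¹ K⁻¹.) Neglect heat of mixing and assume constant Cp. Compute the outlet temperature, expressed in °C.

T_out = 159 °C

Adiabatic, steady state ⇒ Σ ṁᵢCp,ᵢ(T_out − Tᵢ) = 0
Σ ṁᵢCp,ᵢTᵢ = 686×2.41×114 + 272×2.41×72.4 + 1860×2.41×188 = 1.0787e+06
Σ ṁᵢCp,ᵢ = 686×2.41 + 272×2.41 + 1860×2.41 = 6791.4
T_out = 1.0787e+06 / 6791.4 = 158.83 °C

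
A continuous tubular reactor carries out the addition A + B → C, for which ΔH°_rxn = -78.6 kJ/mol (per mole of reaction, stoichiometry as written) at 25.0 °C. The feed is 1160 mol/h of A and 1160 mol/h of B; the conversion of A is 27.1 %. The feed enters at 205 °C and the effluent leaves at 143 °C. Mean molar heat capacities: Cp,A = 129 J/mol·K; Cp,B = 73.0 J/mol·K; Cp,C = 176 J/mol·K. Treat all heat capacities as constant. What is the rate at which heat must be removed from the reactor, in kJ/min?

Extent of reaction ξ = 0.271 × 1160 = 314.36 mol/h
Reaction term: ξ·ΔH°_rxn = 314.36 × -78.6 = -24709 kJ/h
Sensible, feed 205→25 °C: -42178 kJ/h
Outlet flows (mol/h): A 845.64, B 845.64, C 314.36
Sensible, products 25→143 °C: 26685 kJ/h
Q = ΔH = -40201 kJ/h = -11.167 kW
Heat removed = 670.02 kJ/min

Q_out = 670 kJ/min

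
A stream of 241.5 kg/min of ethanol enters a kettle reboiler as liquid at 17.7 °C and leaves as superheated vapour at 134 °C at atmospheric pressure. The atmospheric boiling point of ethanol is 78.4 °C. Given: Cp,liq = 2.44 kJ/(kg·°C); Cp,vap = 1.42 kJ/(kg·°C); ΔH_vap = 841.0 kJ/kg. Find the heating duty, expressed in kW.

Q = 4300 kW

liquid 17.7→78.4 °C: 148.11 kJ/kg
vaporisation at 78.4 °C: 841 kJ/kg
vapour 78.4→134 °C: 78.952 kJ/kg
Δh = 148.11 + 841 + 78.952 = 1068.1 kJ/kg
Q = ṁ·Δh = 241.5 kg/min × 1068.1 kJ/kg = 257940 kJ/min
|Q| = 4298.9 kW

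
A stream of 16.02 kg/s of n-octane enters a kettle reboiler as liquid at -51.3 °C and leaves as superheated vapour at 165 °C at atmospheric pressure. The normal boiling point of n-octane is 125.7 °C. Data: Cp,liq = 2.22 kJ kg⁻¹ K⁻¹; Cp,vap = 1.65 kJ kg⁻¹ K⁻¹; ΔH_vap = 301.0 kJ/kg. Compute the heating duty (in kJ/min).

liquid -51.3→125.7 °C: 392.94 kJ/kg
vaporisation at 125.7 °C: 301 kJ/kg
vapour 125.7→165 °C: 64.845 kJ/kg
Δh = 392.94 + 301 + 64.845 = 758.79 kJ/kg
Q = ṁ·Δh = 16.02 kg/s × 758.79 kJ/kg = 12156 kJ/s
|Q| = 12156 kW = 729340 kJ/min

Q = 729000 kJ/min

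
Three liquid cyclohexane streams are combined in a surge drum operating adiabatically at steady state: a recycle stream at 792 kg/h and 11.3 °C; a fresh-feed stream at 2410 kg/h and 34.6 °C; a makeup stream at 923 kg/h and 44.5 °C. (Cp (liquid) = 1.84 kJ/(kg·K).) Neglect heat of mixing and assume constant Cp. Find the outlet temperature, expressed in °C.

No heat crosses the boundary, so H_out = H_in.
T_out = Σ ṁᵢCp,ᵢTᵢ / Σ ṁᵢCp,ᵢ
      = 245470 / 7590 = 32.342 °C

T_out = 32.3 °C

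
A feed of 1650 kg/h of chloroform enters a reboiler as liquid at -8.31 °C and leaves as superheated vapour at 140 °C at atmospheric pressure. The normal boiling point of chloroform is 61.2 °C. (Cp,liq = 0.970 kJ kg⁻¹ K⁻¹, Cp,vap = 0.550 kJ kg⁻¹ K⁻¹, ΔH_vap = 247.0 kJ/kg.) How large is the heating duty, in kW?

Q = 164 kW

liquid -8.31→61.2 °C: 67.425 kJ/kg
vaporisation at 61.2 °C: 247 kJ/kg
vapour 61.2→140 °C: 43.34 kJ/kg
Δh = 67.425 + 247 + 43.34 = 357.76 kJ/kg
Q = ṁ·Δh = 1650 kg/h × 357.76 kJ/kg = 590310 kJ/h
|Q| = 163.98 kW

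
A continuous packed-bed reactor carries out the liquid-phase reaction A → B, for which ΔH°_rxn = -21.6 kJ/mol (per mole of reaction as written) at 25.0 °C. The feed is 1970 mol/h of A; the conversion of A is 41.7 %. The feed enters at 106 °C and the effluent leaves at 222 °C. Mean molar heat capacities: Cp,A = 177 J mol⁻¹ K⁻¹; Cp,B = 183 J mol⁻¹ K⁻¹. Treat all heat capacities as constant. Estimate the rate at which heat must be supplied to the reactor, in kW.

Extent of reaction ξ = 0.417 × 1970 = 821.49 mol/h
Reaction term: ξ·ΔH°_rxn = 821.49 × -21.6 = -17744 kJ/h
Sensible, feed 106→25 °C: -28244 kJ/h
Outlet flows (mol/h): A 1148.5, B 821.49
Sensible, products 25→222 °C: 69663 kJ/h
Q = ΔH = 23675 kJ/h = 6.5763 kW
Heat supplied = 6.5763 kW

Q_in = 6.58 kW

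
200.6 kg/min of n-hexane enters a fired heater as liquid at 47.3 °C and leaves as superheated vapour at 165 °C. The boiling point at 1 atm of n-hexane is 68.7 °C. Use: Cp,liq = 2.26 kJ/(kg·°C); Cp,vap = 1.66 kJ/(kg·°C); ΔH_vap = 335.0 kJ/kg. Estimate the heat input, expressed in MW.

liquid 47.3→68.7 °C: 48.364 kJ/kg
vaporisation at 68.7 °C: 335 kJ/kg
vapour 68.7→165 °C: 159.86 kJ/kg
Δh = 48.364 + 335 + 159.86 = 543.22 kJ/kg
Q = ṁ·Δh = 200.6 kg/min × 543.22 kJ/kg = 108970 kJ/min
|Q| = 1816.2 kW = 1.8162 MW

Q = 1.82 MW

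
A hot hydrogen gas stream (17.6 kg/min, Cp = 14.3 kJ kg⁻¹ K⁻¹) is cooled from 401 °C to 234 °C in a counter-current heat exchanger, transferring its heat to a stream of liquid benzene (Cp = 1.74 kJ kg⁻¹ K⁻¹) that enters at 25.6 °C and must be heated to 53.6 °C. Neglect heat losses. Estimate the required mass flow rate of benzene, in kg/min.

Heat released by hot stream: Q = 17.6 × 14.3 × (401 − 234) = 42031 kJ/min
Energy balance on cold side (adiabatic exchanger): Q = ṁ_c·Cp_c·(T_c,out − T_c,in)
ṁ_c = 42031 / [1.74 × (53.6 − 25.6)] = 862.7 kg/min

ṁ_c = 863 kg/min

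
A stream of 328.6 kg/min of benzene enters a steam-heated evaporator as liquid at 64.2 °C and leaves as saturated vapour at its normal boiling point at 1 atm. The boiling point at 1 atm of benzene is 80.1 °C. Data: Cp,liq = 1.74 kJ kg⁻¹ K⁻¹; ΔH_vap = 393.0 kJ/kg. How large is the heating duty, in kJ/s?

liquid 64.2→80.1 °C: 27.666 kJ/kg
vaporisation at 80.1 °C: 393 kJ/kg
Δh = 27.666 + 393 = 420.67 kJ/kg
Q = ṁ·Δh = 328.6 kg/min × 420.67 kJ/kg = 138230 kJ/min
|Q| = 2303.8 kW

Q = 2300 kJ/s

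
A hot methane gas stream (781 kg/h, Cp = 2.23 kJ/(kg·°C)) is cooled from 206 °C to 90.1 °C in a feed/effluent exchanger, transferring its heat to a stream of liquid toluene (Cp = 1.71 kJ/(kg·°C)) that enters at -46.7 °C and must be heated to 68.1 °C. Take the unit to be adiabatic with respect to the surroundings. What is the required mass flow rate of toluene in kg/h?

Heat released by hot stream: Q = 781 × 2.23 × (206 − 90.1) = 201850 kJ/h
Energy balance on cold side (adiabatic exchanger): Q = ṁ_c·Cp_c·(T_c,out − T_c,in)
ṁ_c = 201850 / [1.71 × (68.1 − -46.7)] = 1028.3 kg/h

ṁ_c = 1030 kg/h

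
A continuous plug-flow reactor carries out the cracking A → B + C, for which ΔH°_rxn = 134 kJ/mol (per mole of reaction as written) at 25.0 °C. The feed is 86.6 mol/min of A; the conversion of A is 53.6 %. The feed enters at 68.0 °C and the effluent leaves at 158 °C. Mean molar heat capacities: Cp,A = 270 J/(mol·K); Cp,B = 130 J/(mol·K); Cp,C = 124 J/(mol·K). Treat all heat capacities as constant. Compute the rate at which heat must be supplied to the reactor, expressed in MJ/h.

Q_in = 494 MJ/h

Extent of reaction ξ = 0.536 × 86.6 = 46.418 mol/min
Reaction term: ξ·ΔH°_rxn = 46.418 × 134 = 6220 kJ/min
Sensible, feed 68.0→25 °C: -1005.4 kJ/min
Outlet flows (mol/min): A 40.182, B 46.418, C 46.418
Sensible, products 25→158 °C: 3011 kJ/min
Q = ΔH = 8225.6 kJ/min = 137.09 kW
Heat supplied = 493.53 MJ/h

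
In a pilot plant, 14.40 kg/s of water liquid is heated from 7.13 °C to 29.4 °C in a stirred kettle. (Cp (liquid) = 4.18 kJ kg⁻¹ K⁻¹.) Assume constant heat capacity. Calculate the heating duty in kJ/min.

Q = ṁ·Cp·ΔT = 14.40 × 4.18 × (29.4 − 7.13) = 1340.5 kJ/s
Heating duty = 80429 kJ/min

Q = 80400 kJ/min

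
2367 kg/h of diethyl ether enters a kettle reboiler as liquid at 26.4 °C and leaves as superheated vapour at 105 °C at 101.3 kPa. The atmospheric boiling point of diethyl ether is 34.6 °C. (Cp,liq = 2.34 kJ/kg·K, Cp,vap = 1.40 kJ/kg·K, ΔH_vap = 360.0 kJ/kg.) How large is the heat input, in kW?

liquid 26.4→34.6 °C: 19.188 kJ/kg
vaporisation at 34.6 °C: 360 kJ/kg
vapour 34.6→105 °C: 98.56 kJ/kg
Δh = 19.188 + 360 + 98.56 = 477.75 kJ/kg
Q = ṁ·Δh = 2367 kg/h × 477.75 kJ/kg = 1.1308e+06 kJ/h
|Q| = 314.12 kW

Q = 314 kW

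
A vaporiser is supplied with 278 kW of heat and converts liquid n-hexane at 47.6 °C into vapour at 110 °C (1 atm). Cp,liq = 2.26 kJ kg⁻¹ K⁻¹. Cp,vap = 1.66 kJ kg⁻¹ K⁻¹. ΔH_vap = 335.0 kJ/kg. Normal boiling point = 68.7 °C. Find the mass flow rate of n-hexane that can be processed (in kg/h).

ṁ = 2220 kg/h

Δh = 2.26×(68.7−47.6) + 335.0 + 1.66×(110−68.7) = 451.24 kJ/kg
Q = 278 kW = 278 kJ/s = 1.0008e+06 kJ/h
ṁ = Q/Δh = 1.0008e+06 / 451.24 = 2217.9 kg/h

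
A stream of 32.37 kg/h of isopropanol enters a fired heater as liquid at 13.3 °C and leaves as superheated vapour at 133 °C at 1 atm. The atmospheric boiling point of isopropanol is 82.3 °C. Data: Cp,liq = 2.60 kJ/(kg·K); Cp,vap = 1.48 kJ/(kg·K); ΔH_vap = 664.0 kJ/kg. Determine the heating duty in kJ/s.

liquid 13.3→82.3 °C: 179.4 kJ/kg
vaporisation at 82.3 °C: 664 kJ/kg
vapour 82.3→133 °C: 75.036 kJ/kg
Δh = 179.4 + 664 + 75.036 = 918.44 kJ/kg
Q = ṁ·Δh = 32.37 kg/h × 918.44 kJ/kg = 29730 kJ/h
|Q| = 8.2583 kW

Q = 8.26 kJ/s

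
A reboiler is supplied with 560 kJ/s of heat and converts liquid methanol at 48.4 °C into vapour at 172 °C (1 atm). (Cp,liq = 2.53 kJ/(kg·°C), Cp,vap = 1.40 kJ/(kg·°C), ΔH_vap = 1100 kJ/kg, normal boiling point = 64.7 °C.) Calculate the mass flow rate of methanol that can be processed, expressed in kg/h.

ṁ = 1560 kg/h

Δh = 2.53×(64.7−48.4) + 1100 + 1.40×(172−64.7) = 1291.5 kJ/kg
Q = 560 kJ/s = 560 kJ/s = 2.016e+06 kJ/h
ṁ = Q/Δh = 2.016e+06 / 1291.5 = 1561 kg/h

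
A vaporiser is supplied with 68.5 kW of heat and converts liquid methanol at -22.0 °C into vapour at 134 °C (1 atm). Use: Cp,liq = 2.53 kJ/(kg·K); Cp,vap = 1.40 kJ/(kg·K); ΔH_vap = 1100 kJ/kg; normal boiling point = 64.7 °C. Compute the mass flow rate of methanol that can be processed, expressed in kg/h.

Δh = 2.53×(64.7−-22.0) + 1100 + 1.40×(134−64.7) = 1416.4 kJ/kg
Q = 68.5 kW = 68.5 kJ/s = 246600 kJ/h
ṁ = Q/Δh = 246600 / 1416.4 = 174.11 kg/h

ṁ = 174 kg/h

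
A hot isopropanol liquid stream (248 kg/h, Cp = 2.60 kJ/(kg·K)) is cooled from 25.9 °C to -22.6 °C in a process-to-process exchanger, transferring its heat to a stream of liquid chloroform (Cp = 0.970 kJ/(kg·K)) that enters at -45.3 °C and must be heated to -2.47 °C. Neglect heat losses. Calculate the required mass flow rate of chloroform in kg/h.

Heat released by hot stream: Q = 248 × 2.60 × (25.9 − -22.6) = 31273 kJ/h
Energy balance on cold side (adiabatic exchanger): Q = ṁ_c·Cp_c·(T_c,out − T_c,in)
ṁ_c = 31273 / [0.970 × (-2.47 − -45.3)] = 752.74 kg/h

ṁ_c = 753 kg/h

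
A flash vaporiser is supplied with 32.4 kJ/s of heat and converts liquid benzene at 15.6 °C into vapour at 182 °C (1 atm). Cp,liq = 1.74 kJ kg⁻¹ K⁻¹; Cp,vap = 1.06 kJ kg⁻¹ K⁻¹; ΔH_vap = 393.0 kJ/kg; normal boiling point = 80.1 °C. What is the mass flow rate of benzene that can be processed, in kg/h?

Δh = 1.74×(80.1−15.6) + 393.0 + 1.06×(182−80.1) = 613.24 kJ/kg
Q = 32.4 kJ/s = 32.4 kJ/s = 116640 kJ/h
ṁ = Q/Δh = 116640 / 613.24 = 190.2 kg/h

ṁ = 190 kg/h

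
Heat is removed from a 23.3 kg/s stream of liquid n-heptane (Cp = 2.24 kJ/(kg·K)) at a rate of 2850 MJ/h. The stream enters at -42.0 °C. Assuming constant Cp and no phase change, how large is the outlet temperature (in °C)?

Q = 2850 MJ/h = 791.67 kJ/s
ΔT = Q/(ṁ·Cp) = 791.67/(23.3×2.24) = 15.168 K
T_out = -42.0 − 15.168 = -57.168 °C

T_out = -57.2 °C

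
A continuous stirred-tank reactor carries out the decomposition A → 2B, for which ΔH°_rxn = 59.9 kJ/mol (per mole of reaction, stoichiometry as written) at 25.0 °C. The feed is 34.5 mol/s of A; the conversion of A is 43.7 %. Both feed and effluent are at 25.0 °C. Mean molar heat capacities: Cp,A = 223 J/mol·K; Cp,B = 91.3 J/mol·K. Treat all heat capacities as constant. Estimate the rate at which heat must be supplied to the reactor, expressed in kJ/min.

Q_in = 54200 kJ/min

Extent of reaction ξ = 0.437 × 34.5 = 15.076 mol/s
Reaction term: ξ·ΔH°_rxn = 15.076 × 59.9 = 903.08 kJ/s
Q = ΔH = 903.08 kJ/s = 903.08 kW
Heat supplied = 54185 kJ/min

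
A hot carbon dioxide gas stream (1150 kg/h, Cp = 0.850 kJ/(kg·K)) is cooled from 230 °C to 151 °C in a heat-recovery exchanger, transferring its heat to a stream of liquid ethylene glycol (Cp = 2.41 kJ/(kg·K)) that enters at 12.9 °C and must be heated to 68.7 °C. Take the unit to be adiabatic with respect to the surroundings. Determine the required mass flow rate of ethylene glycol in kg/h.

Heat released by hot stream: Q = 1150 × 0.850 × (230 − 151) = 77222 kJ/h
Energy balance on cold side (adiabatic exchanger): Q = ṁ_c·Cp_c·(T_c,out − T_c,in)
ṁ_c = 77222 / [2.41 × (68.7 − 12.9)] = 574.24 kg/h

ṁ_c = 574 kg/h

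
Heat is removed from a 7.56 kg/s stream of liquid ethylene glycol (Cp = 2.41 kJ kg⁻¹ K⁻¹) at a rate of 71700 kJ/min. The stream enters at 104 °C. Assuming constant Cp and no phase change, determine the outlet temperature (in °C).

T_out = 38.4 °C

Q = 71700 kJ/min = 1195 kJ/s
ΔT = Q/(ṁ·Cp) = 1195/(7.56×2.41) = 65.589 K
T_out = 104 − 65.589 = 38.411 °C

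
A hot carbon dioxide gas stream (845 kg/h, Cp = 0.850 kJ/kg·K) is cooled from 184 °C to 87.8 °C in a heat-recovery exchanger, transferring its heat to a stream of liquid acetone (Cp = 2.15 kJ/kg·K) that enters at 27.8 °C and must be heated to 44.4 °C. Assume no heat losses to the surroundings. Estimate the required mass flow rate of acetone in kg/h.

ṁ_c = 1940 kg/h

Heat released by hot stream: Q = 845 × 0.850 × (184 − 87.8) = 69096 kJ/h
Energy balance on cold side (adiabatic exchanger): Q = ṁ_c·Cp_c·(T_c,out − T_c,in)
ṁ_c = 69096 / [2.15 × (44.4 − 27.8)] = 1936 kg/h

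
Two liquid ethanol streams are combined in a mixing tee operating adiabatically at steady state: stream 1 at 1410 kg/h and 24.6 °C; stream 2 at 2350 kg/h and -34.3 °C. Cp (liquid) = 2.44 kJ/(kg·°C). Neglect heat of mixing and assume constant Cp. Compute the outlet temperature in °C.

T_out = -12.2 °C

Adiabatic, steady state ⇒ Σ ṁᵢCp,ᵢ(T_out − Tᵢ) = 0
Σ ṁᵢCp,ᵢTᵢ = 1410×2.44×24.6 + 2350×2.44×-34.3 = -112040
Σ ṁᵢCp,ᵢ = 1410×2.44 + 2350×2.44 = 9174.4
T_out = -112040 / 9174.4 = -12.212 °C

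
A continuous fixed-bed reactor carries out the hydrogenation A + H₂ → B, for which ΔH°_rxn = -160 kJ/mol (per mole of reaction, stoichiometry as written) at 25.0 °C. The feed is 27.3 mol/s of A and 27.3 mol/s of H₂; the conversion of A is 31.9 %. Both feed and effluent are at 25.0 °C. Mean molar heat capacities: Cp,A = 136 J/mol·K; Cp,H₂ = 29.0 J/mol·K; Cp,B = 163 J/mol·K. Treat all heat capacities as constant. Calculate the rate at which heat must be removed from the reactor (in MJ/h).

Q_out = 5020 MJ/h

Extent of reaction ξ = 0.319 × 27.3 = 8.7087 mol/s
Reaction term: ξ·ΔH°_rxn = 8.7087 × -160 = -1393.4 kJ/s
Q = ΔH = -1393.4 kJ/s = -1393.4 kW
Heat removed = 5016.2 MJ/h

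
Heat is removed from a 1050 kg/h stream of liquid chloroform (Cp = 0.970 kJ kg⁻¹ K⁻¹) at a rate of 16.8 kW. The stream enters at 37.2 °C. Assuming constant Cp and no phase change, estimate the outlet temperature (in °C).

Q = 16.8 kW = 60480 kJ/h
ΔT = Q/(ṁ·Cp) = 60480/(1050×0.970) = 59.381 K
T_out = 37.2 − 59.381 = -22.181 °C

T_out = -22.2 °C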